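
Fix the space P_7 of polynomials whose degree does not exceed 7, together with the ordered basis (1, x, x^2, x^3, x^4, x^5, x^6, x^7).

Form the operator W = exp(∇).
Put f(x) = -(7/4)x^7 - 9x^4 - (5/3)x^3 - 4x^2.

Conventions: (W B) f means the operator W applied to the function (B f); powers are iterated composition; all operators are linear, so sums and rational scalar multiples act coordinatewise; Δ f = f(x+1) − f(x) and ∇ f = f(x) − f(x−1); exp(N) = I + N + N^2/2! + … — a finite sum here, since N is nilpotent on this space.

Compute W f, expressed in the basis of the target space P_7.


the image equals g(x) = -(7/4)x^7 - (49/4)x^6 + (209/4)x^4 - (1187/12)x^3 - (165/2)x^2 + (553/4)x - 277/12

order-1 term: -(49/4)x^6 + (147/4)x^5 - (245/4)x^4 + (101/4)x^3 + (49/4)x^2 - (107/4)x + 115/12
order-2 term: -(147/4)x^5 + (735/4)x^4 - (1715/4)x^3 + (1989/4)x^2 - (1107/4)x + 193/4
order-3 term: -(245/4)x^4 + (735/2)x^3 - (3675/4)x^2 + (2133/2)x - 5693/12
order-4 term: -(245/4)x^3 + (735/2)x^2 - (3185/4)x + 1207/2
order-5 term: -(147/4)x^2 + (735/4)x - 245
order-6 term: -(49/4)x + 147/4
order-7 term: -7/4
the series for exp(∇) f terminates at order 7
exp(∇) f = -(7/4)x^7 - (49/4)x^6 + (209/4)x^4 - (1187/12)x^3 - (165/2)x^2 + (553/4)x - 277/12


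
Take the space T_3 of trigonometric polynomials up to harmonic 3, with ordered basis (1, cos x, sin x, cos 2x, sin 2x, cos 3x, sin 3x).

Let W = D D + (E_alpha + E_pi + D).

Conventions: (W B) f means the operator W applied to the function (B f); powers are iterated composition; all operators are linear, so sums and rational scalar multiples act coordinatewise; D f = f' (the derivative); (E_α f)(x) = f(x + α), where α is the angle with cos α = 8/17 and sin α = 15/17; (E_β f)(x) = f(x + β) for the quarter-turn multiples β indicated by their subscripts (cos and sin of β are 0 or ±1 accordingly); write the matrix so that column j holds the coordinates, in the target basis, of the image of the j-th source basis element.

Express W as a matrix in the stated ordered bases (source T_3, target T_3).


the matrix is [[2, 0, 0, 0, 0, 0, 0]; [0, -26/17, 32/17, 0, 0, 0, 0]; [0, -32/17, -26/17, 0, 0, 0, 0]; [0, 0, 0, -1028/289, 818/289, 0, 0]; [0, 0, 0, -818/289, -1028/289, 0, 0]; [0, 0, 0, 0, 0, -54018/4913, 14244/4913]; [0, 0, 0, 0, 0, -14244/4913, -54018/4913]] (rows listed top to bottom)

image of 1: 2
image of cos x: -(26/17)cos x - (32/17)sin x
image of sin x: (32/17)cos x - (26/17)sin x
image of cos 2x: -(1028/289)cos 2x - (818/289)sin 2x
image of sin 2x: (818/289)cos 2x - (1028/289)sin 2x
image of cos 3x: -(54018/4913)cos 3x - (14244/4913)sin 3x
image of sin 3x: (14244/4913)cos 3x - (54018/4913)sin 3x
each image's coordinates form column j of the matrix


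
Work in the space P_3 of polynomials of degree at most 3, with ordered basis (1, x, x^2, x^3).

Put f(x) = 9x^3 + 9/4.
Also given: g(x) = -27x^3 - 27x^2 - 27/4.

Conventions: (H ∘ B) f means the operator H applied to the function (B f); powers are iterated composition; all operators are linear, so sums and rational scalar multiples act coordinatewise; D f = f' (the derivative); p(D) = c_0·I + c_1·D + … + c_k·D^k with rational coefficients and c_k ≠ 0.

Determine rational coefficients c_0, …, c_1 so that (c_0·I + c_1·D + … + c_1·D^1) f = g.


D^0 f = 9x^3 + 9/4
D^1 f = 27x^2
matching coefficients of g against c_0 f + c_1 Df + … from the top degree down determines the c_i
solution: c_0 = -3, c_1 = -1

c_0 = -3, c_1 = -1


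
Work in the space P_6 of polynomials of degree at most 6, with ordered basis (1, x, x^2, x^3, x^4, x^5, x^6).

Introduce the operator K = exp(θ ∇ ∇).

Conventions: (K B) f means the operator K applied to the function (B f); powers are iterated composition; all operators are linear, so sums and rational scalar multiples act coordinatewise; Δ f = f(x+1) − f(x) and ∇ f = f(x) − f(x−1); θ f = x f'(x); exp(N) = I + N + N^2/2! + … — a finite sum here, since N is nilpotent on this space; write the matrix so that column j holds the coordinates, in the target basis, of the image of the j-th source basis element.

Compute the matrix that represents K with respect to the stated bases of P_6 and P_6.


image of 1: 1
image of x: x
image of x^2: x^2
image of x^3: x^3 + 6x
image of x^4: x^4 + 24x^2 - 24x
image of x^5: x^5 + 60x^3 - 120x^2 + 250x
image of x^6: x^6 + 120x^4 - 360x^3 + 1860x^2 - 2700x
each image's coordinates form column j of the matrix

the matrix is [[1, 0, 0, 0, 0, 0, 0]; [0, 1, 0, 6, -24, 250, -2700]; [0, 0, 1, 0, 24, -120, 1860]; [0, 0, 0, 1, 0, 60, -360]; [0, 0, 0, 0, 1, 0, 120]; [0, 0, 0, 0, 0, 1, 0]; [0, 0, 0, 0, 0, 0, 1]] (rows listed top to bottom)


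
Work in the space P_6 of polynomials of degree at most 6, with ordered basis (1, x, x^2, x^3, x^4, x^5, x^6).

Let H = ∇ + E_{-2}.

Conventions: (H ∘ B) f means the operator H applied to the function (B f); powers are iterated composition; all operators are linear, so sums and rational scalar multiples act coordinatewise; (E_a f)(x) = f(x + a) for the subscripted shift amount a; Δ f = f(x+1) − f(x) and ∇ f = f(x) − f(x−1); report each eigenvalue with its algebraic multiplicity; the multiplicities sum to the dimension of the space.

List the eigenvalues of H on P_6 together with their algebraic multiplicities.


image of 1: 1
image of x: x - 1
image of x^2: x^2 - 2x + 3
image of x^3: x^3 - 3x^2 + 9x - 7
image of x^4: x^4 - 4x^3 + 18x^2 - 28x + 15
image of x^5: x^5 - 5x^4 + 30x^3 - 70x^2 + 75x - 31
image of x^6: x^6 - 6x^5 + 45x^4 - 140x^3 + 225x^2 - 186x + 63
the matrix is upper triangular; its diagonal is (1, 1, 1, 1, 1, 1, 1)
for a triangular matrix the eigenvalues are the diagonal entries, with algebraic multiplicity their repetition count

λ = 1 (multiplicity 7)


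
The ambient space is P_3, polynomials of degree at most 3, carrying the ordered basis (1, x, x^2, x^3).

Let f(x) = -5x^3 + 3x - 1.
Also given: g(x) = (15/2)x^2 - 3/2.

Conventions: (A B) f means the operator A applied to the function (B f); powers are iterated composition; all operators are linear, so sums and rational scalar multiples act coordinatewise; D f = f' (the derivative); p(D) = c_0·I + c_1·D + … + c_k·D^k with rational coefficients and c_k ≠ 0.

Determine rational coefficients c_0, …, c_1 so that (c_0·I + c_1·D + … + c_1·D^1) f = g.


D^0 f = -5x^3 + 3x - 1
D^1 f = -15x^2 + 3
matching coefficients of g against c_0 f + c_1 Df + … from the top degree down determines the c_i
solution: c_0 = 0, c_1 = -1/2

c_0 = 0, c_1 = -1/2


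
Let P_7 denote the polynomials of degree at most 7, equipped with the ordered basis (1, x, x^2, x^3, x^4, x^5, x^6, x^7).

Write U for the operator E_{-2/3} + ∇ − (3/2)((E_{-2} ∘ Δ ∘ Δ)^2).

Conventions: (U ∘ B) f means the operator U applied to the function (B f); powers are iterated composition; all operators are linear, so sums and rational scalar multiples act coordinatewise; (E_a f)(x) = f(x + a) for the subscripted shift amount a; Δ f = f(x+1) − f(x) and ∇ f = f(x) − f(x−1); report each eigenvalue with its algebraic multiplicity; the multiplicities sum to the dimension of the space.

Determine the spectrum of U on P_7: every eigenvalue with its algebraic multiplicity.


image of 1: 1
image of x: x + 1/3
image of x^2: x^2 + (2/3)x - 5/9
image of x^3: x^3 + x^2 - (5/3)x + 19/27
image of x^4: x^4 + (4/3)x^3 - (10/3)x^2 + (76/27)x - 2981/81
image of x^5: x^5 + (5/3)x^4 - (50/9)x^3 + (190/27)x^2 - (14905/81)x + 87691/243
image of x^6: x^6 + 2x^5 - (25/3)x^4 + (380/27)x^3 - (14905/27)x^2 + (175382/81)x - 1706525/729
image of x^7: x^7 + (7/3)x^6 - (35/3)x^5 + (665/27)x^4 - (104335/81)x^3 + (613837/81)x^2 - (11945675/729)x + 27558259/2187
the matrix is upper triangular; its diagonal is (1, 1, 1, 1, 1, 1, 1, 1)
for a triangular matrix the eigenvalues are the diagonal entries, with algebraic multiplicity their repetition count

λ = 1 (multiplicity 8)


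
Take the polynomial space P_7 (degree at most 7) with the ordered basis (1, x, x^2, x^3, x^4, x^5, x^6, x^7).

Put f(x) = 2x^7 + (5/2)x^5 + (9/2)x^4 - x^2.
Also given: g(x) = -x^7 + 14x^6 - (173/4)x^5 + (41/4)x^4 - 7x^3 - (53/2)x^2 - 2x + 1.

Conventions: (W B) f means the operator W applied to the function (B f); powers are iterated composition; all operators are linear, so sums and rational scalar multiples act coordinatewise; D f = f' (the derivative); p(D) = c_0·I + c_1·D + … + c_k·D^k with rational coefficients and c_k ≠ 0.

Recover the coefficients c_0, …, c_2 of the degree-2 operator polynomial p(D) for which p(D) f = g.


p(D) = -(1/2)·I + D − (1/2)·D^2, i.e. c_0 = -1/2, c_1 = 1, c_2 = -1/2

D^0 f = 2x^7 + (5/2)x^5 + (9/2)x^4 - x^2
D^1 f = 14x^6 + (25/2)x^4 + 18x^3 - 2x
D^2 f = 84x^5 + 50x^3 + 54x^2 - 2
matching coefficients of g against c_0 f + c_1 Df + … from the top degree down determines the c_i
solution: c_0 = -1/2, c_1 = 1, c_2 = -1/2


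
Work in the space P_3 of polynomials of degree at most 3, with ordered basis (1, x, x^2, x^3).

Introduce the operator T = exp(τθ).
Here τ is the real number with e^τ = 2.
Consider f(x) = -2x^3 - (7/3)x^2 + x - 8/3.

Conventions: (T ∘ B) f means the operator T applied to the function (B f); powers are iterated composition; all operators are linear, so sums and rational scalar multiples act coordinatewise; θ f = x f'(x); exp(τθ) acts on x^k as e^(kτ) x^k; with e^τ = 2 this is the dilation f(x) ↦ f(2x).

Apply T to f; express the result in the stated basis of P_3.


g(x) = -16x^3 - (28/3)x^2 + 2x - 8/3

exp(τθ) x^k = e^(kτ) x^k; with e^τ = 2 this sends x^k to 2^k x^k
x ↦ 2 x
x^2 ↦ 4 x^2
x^3 ↦ 8 x^3
applying this coordinatewise to f: exp(τθ) f = -16x^3 - (28/3)x^2 + 2x - 8/3


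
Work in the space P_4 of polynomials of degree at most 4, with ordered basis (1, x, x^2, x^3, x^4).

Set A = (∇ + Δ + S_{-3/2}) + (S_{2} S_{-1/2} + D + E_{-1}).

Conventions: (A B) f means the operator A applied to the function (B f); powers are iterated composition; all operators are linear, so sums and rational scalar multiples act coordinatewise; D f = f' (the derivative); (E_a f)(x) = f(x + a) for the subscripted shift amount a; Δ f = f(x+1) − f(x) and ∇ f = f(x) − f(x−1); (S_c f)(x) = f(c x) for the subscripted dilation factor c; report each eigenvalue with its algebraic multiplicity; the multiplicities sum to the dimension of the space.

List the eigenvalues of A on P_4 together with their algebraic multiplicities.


image of 1: 3
image of x: -(3/2)x + 2
image of x^2: (17/4)x^2 + 4x + 1
image of x^3: -(27/8)x^3 + 6x^2 + 3x + 1
image of x^4: (113/16)x^4 + 8x^3 + 6x^2 + 4x + 1
the matrix is upper triangular; its diagonal is (3, -3/2, 17/4, -27/8, 113/16)
for a triangular matrix the eigenvalues are the diagonal entries, with algebraic multiplicity their repetition count

λ = -27/8 (multiplicity 1), λ = -3/2 (multiplicity 1), λ = 3 (multiplicity 1), λ = 17/4 (multiplicity 1), λ = 113/16 (multiplicity 1)


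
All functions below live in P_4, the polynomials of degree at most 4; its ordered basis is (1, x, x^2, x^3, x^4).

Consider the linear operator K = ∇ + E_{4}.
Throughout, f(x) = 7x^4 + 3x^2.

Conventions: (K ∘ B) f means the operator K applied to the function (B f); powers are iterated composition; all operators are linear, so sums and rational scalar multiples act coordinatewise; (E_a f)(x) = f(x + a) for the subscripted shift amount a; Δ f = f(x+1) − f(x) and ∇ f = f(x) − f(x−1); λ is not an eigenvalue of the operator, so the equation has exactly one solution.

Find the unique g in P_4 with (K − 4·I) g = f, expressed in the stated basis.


g(x) = -(7/3)x^4 - (140/9)x^3 - (1339/9)x^2 - (25150/27)x - 229370/81

write g with unknown coordinates in the stated basis and equate coefficients in (K − 4·I) g = f
solving from the highest basis element down gives g = -(7/3)x^4 - (140/9)x^3 - (1339/9)x^2 - (25150/27)x - 229370/81
check: K g = -(7/3)x^4 - (560/9)x^3 - (5329/9)x^2 - (100600/27)x - 917480/81
so K g − 4·g = 7x^4 + 3x^2 = f ✓


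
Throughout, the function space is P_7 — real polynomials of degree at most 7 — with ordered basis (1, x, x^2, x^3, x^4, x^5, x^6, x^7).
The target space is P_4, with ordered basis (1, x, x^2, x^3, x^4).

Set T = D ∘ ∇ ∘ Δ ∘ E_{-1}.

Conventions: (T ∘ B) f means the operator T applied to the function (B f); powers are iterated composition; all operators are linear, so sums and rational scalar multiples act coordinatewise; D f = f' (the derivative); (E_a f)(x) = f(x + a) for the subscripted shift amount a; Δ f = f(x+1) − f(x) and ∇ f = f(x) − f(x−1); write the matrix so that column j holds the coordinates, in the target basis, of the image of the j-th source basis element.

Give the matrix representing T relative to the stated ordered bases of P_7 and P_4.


the matrix is [[0, 0, 0, 6, -24, 70, -180, 434]; [0, 0, 0, 0, 24, -120, 420, -1260]; [0, 0, 0, 0, 0, 60, -360, 1470]; [0, 0, 0, 0, 0, 0, 120, -840]; [0, 0, 0, 0, 0, 0, 0, 210]] (rows listed top to bottom)

image of 1: 0
image of x: 0
image of x^2: 0
image of x^3: 6
image of x^4: 24x - 24
image of x^5: 60x^2 - 120x + 70
image of x^6: 120x^3 - 360x^2 + 420x - 180
image of x^7: 210x^4 - 840x^3 + 1470x^2 - 1260x + 434
each image's coordinates form column j of the matrix


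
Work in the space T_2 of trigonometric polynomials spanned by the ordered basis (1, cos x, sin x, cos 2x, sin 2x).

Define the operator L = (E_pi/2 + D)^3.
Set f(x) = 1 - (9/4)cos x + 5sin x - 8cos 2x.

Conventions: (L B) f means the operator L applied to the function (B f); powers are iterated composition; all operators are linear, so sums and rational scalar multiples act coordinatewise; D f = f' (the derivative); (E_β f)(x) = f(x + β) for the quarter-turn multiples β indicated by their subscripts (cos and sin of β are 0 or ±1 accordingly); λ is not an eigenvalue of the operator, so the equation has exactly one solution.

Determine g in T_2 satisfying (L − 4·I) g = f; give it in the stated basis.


the result is g(x) = -1/3 + (49/80)cos x - (1/40)sin x - (56/53)cos 2x + (16/53)sin 2x

write g with unknown coordinates in the stated basis and equate coefficients in (L − 4·I) g = f
solving from the highest basis element down gives g = -1/3 + (49/80)cos x - (1/40)sin x - (56/53)cos 2x + (16/53)sin 2x
check: L g = -1/3 + (1/5)cos x + (49/10)sin x - (648/53)cos 2x + (64/53)sin 2x
so L g − 4·g = 1 - (9/4)cos x + 5sin x - 8cos 2x = f ✓


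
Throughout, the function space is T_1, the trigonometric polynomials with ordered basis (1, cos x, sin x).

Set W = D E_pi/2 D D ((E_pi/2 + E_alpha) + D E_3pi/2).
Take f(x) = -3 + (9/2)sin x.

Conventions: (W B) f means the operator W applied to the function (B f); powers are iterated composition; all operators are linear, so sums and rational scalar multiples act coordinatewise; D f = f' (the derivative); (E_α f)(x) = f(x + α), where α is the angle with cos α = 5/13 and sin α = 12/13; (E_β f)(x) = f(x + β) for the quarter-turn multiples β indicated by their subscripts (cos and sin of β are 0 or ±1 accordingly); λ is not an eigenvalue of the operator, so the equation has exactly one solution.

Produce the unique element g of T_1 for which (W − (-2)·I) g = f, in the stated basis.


write g with unknown coordinates in the stated basis and equate coefficients in (W − (-2)·I) g = f
solving from the highest basis element down gives g = -3/2 - (225/394)cos x + (198/197)sin x
check: W g = (225/197)cos x + (981/394)sin x
so W g − (-2)·g = -3 + (9/2)sin x = f ✓

the result is g(x) = -3/2 - (225/394)cos x + (198/197)sin x


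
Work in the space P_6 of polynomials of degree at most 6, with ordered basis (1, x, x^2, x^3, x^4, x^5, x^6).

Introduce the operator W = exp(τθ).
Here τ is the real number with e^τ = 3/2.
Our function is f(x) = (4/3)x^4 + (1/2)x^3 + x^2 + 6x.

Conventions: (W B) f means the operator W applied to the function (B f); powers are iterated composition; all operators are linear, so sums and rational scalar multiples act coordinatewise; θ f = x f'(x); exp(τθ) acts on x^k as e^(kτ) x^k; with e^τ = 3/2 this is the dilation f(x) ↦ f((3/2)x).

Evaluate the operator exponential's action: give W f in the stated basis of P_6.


exp(τθ) x^k = e^(kτ) x^k; with e^τ = 3/2 this sends x^k to (3/2)^k x^k
x ↦ 3/2 x
x^2 ↦ 9/4 x^2
x^3 ↦ 27/8 x^3
x^4 ↦ 81/16 x^4
applying this coordinatewise to f: exp(τθ) f = (27/4)x^4 + (27/16)x^3 + (9/4)x^2 + 9x

the image equals g(x) = (27/4)x^4 + (27/16)x^3 + (9/4)x^2 + 9x


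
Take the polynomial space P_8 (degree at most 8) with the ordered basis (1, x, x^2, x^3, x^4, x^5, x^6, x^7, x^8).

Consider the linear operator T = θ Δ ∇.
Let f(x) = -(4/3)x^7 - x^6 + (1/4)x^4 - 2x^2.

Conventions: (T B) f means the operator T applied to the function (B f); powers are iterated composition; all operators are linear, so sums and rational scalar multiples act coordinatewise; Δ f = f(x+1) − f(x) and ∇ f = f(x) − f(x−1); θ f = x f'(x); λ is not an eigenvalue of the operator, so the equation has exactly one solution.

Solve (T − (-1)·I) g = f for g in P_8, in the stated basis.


the image equals g(x) = -(4/3)x^7 - x^6 + 280x^5 + (481/4)x^4 - 16520x^3 - 2828x^2 + (289016/3)x

write g with unknown coordinates in the stated basis and equate coefficients in (T − (-1)·I) g = f
solving from the highest basis element down gives g = -(4/3)x^7 - x^6 + 280x^5 + (481/4)x^4 - 16520x^3 - 2828x^2 + (289016/3)x
check: T g = -280x^5 - 120x^4 + 16520x^3 + 2826x^2 - (289016/3)x
so T g − (-1)·g = -(4/3)x^7 - x^6 + (1/4)x^4 - 2x^2 = f ✓


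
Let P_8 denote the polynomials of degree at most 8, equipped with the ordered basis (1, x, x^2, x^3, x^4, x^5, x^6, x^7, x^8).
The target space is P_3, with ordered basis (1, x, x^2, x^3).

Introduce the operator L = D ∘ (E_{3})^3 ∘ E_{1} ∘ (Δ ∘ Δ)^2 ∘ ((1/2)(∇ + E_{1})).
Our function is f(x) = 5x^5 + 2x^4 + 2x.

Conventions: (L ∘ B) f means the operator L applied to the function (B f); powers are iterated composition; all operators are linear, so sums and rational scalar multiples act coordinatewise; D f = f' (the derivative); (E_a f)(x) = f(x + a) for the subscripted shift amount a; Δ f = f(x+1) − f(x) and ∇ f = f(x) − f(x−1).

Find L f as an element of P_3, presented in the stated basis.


∇ f = 25x^4 - 42x^3 + 38x^2 - 17x + 5
E_{1} f = 5x^5 + 27x^4 + 58x^3 + 62x^2 + 35x + 9
(∇ + E_{1}) f = 5x^5 + 52x^4 + 16x^3 + 100x^2 + 18x + 14
((1/2)(∇ + E_{1})) f = (5/2)x^5 + 26x^4 + 8x^3 + 50x^2 + 9x + 7
Δ ((1/2)(∇ + E_{1})) f = (25/2)x^4 + 129x^3 + 205x^2 + (481/2)x + 191/2
Δ Δ ((1/2)(∇ + E_{1})) f = 50x^3 + 462x^2 + 847x + 587
Δ (Δ ∘ Δ) ((1/2)(∇ + E_{1})) f = 150x^2 + 1074x + 1359
Δ Δ (Δ ∘ Δ) ((1/2)(∇ + E_{1})) f = 300x + 1224
E_{1} (Δ ∘ Δ)^2 ((1/2)(∇ + E_{1})) f = 300x + 1524
E_{3} E_{1} (Δ ∘ Δ)^2 ((1/2)(∇ + E_{1})) f = 300x + 2424
E_{3} E_{3} E_{1} (Δ ∘ Δ)^2 ((1/2)(∇ + E_{1})) f = 300x + 3324
E_{3} E_{3} E_{3} E_{1} (Δ ∘ Δ)^2 ((1/2)(∇ + E_{1})) f = 300x + 4224
D ((E_{3})^3 ∘ E_{1} ∘ (Δ ∘ Δ)^2) ((1/2)(∇ + E_{1})) f = 300

g(x) = 300


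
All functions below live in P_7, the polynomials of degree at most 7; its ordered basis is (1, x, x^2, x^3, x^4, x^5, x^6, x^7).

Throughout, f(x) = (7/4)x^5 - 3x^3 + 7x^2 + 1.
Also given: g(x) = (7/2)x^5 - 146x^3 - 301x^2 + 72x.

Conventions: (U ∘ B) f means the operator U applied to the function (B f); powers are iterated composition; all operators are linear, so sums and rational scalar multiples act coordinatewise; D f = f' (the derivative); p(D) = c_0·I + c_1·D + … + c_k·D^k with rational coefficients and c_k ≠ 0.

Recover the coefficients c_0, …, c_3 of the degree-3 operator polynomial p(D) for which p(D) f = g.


c_0 = 2, c_1 = 0, c_2 = -4, c_3 = -3

D^0 f = (7/4)x^5 - 3x^3 + 7x^2 + 1
D^1 f = (35/4)x^4 - 9x^2 + 14x
D^2 f = 35x^3 - 18x + 14
D^3 f = 105x^2 - 18
matching coefficients of g against c_0 f + c_1 Df + … from the top degree down determines the c_i
solution: c_0 = 2, c_1 = 0, c_2 = -4, c_3 = -3


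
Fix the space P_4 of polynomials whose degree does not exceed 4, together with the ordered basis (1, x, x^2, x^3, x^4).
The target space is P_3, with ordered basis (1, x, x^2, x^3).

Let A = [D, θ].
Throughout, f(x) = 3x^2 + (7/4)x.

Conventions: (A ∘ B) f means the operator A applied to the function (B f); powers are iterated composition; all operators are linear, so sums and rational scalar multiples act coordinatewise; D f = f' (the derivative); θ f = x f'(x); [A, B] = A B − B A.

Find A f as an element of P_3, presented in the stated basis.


θ f = 6x^2 + (7/4)x
D θ f = 12x + 7/4
D f = 6x + 7/4
θ D f = 6x
[D, θ] f = 6x + 7/4

the result is g(x) = 6x + 7/4


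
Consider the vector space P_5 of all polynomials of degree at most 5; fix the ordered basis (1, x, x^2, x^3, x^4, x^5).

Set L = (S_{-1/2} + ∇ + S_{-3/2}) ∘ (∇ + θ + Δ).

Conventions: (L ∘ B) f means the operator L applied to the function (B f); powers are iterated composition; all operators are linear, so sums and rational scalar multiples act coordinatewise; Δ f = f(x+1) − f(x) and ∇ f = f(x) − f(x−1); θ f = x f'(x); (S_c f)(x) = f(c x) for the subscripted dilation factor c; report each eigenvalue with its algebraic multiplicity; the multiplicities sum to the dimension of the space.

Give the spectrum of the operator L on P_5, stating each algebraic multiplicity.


image of 1: 0
image of x: -2x + 5
image of x^2: 5x^2 - 4x + 2
image of x^3: -(21/2)x^3 + 24x^2 + 3x + 1
image of x^4: (41/2)x^4 - 12x^3 - 24x + 12
image of x^5: -(305/8)x^5 + (305/4)x^4 - 10x^3 + 40x^2 + 55x - 21
the matrix is upper triangular; its diagonal is (0, -2, 5, -21/2, 41/2, -305/8)
for a triangular matrix the eigenvalues are the diagonal entries, with algebraic multiplicity their repetition count

λ = -305/8 (multiplicity 1), λ = -21/2 (multiplicity 1), λ = -2 (multiplicity 1), λ = 0 (multiplicity 1), λ = 5 (multiplicity 1), λ = 41/2 (multiplicity 1)


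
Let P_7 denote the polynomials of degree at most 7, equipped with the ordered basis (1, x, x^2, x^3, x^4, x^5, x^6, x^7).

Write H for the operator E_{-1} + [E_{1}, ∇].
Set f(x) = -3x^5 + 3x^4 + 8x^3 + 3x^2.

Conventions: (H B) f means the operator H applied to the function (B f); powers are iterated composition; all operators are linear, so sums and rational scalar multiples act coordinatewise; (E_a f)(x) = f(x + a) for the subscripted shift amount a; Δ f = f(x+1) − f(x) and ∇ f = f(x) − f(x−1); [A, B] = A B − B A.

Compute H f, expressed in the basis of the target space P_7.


g(x) = -3x^5 + 18x^4 - 34x^3 + 27x^2 - 9x + 1

E_{-1} f = -3x^5 + 18x^4 - 34x^3 + 27x^2 - 9x + 1
∇ f = -15x^4 + 42x^3 - 24x^2 + 9x - 1
E_{1} ∇ f = -15x^4 - 18x^3 + 12x^2 + 27x + 11
E_{1} f = -3x^5 - 12x^4 - 10x^3 + 15x^2 + 27x + 11
∇ E_{1} f = -15x^4 - 18x^3 + 12x^2 + 27x + 11
[E_{1}, ∇] f = 0
(E_{-1} + [E_{1}, ∇]) f = -3x^5 + 18x^4 - 34x^3 + 27x^2 - 9x + 1


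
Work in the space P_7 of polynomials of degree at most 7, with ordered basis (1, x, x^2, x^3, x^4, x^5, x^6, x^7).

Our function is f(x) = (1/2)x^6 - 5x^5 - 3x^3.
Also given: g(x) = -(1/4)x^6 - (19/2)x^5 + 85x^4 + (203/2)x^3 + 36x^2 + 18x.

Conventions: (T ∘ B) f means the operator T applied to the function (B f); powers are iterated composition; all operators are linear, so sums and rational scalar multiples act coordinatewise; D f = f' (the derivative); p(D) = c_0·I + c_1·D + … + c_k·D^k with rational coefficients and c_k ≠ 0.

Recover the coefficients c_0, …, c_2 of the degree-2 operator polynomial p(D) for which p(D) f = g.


c_0 = -1/2, c_1 = -4, c_2 = -1

D^0 f = (1/2)x^6 - 5x^5 - 3x^3
D^1 f = 3x^5 - 25x^4 - 9x^2
D^2 f = 15x^4 - 100x^3 - 18x
matching coefficients of g against c_0 f + c_1 Df + … from the top degree down determines the c_i
solution: c_0 = -1/2, c_1 = -4, c_2 = -1


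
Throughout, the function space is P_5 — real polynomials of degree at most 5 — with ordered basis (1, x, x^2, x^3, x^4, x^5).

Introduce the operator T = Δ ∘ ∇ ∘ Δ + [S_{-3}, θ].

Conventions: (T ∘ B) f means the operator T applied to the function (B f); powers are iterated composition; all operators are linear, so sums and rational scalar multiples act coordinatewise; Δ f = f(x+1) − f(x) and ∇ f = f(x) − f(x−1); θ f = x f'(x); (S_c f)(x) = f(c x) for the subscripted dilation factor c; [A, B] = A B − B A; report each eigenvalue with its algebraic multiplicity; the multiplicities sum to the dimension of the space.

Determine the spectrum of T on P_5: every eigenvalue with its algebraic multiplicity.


λ = 0 (multiplicity 6)

image of 1: 0
image of x: 0
image of x^2: 0
image of x^3: 6
image of x^4: 24x + 12
image of x^5: 60x^2 + 60x + 30
the matrix is upper triangular; its diagonal is (0, 0, 0, 0, 0, 0)
for a triangular matrix the eigenvalues are the diagonal entries, with algebraic multiplicity their repetition count


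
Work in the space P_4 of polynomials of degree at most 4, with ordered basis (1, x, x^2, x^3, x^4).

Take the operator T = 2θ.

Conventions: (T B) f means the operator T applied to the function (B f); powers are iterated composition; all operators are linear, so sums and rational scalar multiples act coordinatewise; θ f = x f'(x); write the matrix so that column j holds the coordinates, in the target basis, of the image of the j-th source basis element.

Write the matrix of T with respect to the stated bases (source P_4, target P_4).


image of 1: 0
image of x: 2x
image of x^2: 4x^2
image of x^3: 6x^3
image of x^4: 8x^4
each image's coordinates form column j of the matrix

the matrix is [[0, 0, 0, 0, 0]; [0, 2, 0, 0, 0]; [0, 0, 4, 0, 0]; [0, 0, 0, 6, 0]; [0, 0, 0, 0, 8]] (rows listed top to bottom)


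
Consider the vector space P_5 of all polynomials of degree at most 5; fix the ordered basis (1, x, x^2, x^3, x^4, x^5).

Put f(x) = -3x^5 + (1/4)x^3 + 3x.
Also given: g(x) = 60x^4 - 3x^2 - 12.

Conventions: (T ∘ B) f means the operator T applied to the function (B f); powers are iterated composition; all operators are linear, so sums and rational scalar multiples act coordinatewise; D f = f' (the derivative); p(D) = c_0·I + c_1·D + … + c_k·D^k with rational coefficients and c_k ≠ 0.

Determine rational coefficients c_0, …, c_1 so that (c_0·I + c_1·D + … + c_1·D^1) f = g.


D^0 f = -3x^5 + (1/4)x^3 + 3x
D^1 f = -15x^4 + (3/4)x^2 + 3
matching coefficients of g against c_0 f + c_1 Df + … from the top degree down determines the c_i
solution: c_0 = 0, c_1 = -4

p(D) = -4·D, i.e. c_0 = 0, c_1 = -4


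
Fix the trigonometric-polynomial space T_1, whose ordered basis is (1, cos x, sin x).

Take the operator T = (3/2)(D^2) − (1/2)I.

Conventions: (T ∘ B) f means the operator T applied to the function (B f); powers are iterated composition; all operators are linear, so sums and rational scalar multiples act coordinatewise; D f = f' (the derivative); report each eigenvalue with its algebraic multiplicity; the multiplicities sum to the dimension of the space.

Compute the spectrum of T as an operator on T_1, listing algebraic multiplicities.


image of 1: -1/2
image of cos x: -2cos x
image of sin x: -2sin x
the matrix is diagonal; its diagonal is (-1/2, -2, -2)
for a triangular matrix the eigenvalues are the diagonal entries, with algebraic multiplicity their repetition count

λ = -2 (multiplicity 2), λ = -1/2 (multiplicity 1)


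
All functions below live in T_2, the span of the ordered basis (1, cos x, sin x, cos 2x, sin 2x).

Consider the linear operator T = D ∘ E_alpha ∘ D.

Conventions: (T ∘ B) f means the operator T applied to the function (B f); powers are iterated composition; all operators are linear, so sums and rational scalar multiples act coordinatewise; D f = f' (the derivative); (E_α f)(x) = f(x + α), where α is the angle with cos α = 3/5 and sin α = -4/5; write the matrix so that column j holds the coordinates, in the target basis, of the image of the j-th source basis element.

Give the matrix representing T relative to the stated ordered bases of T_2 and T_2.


image of 1: 0
image of cos x: -(3/5)cos x - (4/5)sin x
image of sin x: (4/5)cos x - (3/5)sin x
image of cos 2x: (28/25)cos 2x - (96/25)sin 2x
image of sin 2x: (96/25)cos 2x + (28/25)sin 2x
each image's coordinates form column j of the matrix

the matrix is [[0, 0, 0, 0, 0]; [0, -3/5, 4/5, 0, 0]; [0, -4/5, -3/5, 0, 0]; [0, 0, 0, 28/25, 96/25]; [0, 0, 0, -96/25, 28/25]] (rows listed top to bottom)


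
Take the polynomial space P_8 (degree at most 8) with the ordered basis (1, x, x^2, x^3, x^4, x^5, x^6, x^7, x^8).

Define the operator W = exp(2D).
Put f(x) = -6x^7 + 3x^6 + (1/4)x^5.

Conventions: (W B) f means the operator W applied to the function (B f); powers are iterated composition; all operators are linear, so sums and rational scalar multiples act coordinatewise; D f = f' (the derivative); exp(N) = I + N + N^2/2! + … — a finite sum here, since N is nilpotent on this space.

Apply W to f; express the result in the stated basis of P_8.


the image equals g(x) = -6x^7 - 81x^6 - (1871/4)x^5 - (2995/2)x^4 - 2870x^3 - 3292x^2 - 2092x - 568

order-1 term: -84x^6 + 36x^5 + (5/2)x^4
order-2 term: -504x^5 + 180x^4 + 10x^3
order-3 term: -1680x^4 + 480x^3 + 20x^2
order-4 term: -3360x^3 + 720x^2 + 20x
order-5 term: -4032x^2 + 576x + 8
order-6 term: -2688x + 192
order-7 term: -768
the series for exp(2D) f terminates at order 7
exp(2D) f = -6x^7 - 81x^6 - (1871/4)x^5 - (2995/2)x^4 - 2870x^3 - 3292x^2 - 2092x - 568


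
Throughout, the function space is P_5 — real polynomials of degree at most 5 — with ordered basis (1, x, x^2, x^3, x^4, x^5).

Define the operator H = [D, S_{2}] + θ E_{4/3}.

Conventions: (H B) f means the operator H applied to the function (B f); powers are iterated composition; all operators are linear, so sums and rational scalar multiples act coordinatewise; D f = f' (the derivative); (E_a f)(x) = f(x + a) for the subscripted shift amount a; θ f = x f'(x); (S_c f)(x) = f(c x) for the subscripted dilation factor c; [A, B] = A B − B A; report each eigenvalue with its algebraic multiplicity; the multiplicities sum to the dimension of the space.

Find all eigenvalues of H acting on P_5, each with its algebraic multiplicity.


image of 1: 0
image of x: x + 1
image of x^2: 2x^2 + (20/3)x
image of x^3: 3x^3 + 20x^2 + (16/3)x
image of x^4: 4x^4 + 48x^3 + (64/3)x^2 + (256/27)x
image of x^5: 5x^5 + (320/3)x^4 + (160/3)x^3 + (1280/27)x^2 + (1280/81)x
the matrix is upper triangular; its diagonal is (0, 1, 2, 3, 4, 5)
for a triangular matrix the eigenvalues are the diagonal entries, with algebraic multiplicity their repetition count

λ = 0 (multiplicity 1), λ = 1 (multiplicity 1), λ = 2 (multiplicity 1), λ = 3 (multiplicity 1), λ = 4 (multiplicity 1), λ = 5 (multiplicity 1)


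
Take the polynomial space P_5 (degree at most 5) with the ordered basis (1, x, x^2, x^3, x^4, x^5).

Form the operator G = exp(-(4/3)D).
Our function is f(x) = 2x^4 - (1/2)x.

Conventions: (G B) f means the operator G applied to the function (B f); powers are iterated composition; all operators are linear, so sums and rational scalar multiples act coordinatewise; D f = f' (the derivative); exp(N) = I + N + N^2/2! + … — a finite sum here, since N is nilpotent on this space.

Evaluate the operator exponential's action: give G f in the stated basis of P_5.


the image equals g(x) = 2x^4 - (32/3)x^3 + (64/3)x^2 - (1051/54)x + 566/81

order-1 term: -(32/3)x^3 + 2/3
order-2 term: (64/3)x^2
order-3 term: -(512/27)x
order-4 term: 512/81
the series for exp(-(4/3)D) f terminates at order 4
exp(-(4/3)D) f = 2x^4 - (32/3)x^3 + (64/3)x^2 - (1051/54)x + 566/81


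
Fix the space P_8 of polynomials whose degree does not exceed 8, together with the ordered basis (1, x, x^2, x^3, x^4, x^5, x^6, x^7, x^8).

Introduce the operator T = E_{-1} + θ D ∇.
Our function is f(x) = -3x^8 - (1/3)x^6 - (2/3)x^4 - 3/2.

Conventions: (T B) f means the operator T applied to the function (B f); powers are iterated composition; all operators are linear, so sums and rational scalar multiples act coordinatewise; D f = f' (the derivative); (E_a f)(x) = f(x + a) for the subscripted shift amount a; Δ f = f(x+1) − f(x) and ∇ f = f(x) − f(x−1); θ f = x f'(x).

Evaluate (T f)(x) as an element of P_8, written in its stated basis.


the image equals g(x) = -3x^8 + 24x^7 - (3277/3)x^6 + 2690x^5 - (10847/3)x^4 + (8272/3)x^3 - 1157x^2 + (644/3)x - 11/2

E_{-1} f = -3x^8 + 24x^7 - (253/3)x^6 + 170x^5 - (647/3)x^4 + (532/3)x^3 - 93x^2 + (86/3)x - 11/2
∇ f = -24x^7 + 84x^6 - 170x^5 + 215x^4 - (532/3)x^3 + 93x^2 - (86/3)x + 4
D ∇ f = -168x^6 + 504x^5 - 850x^4 + 860x^3 - 532x^2 + 186x - 86/3
θ D ∇ f = -1008x^6 + 2520x^5 - 3400x^4 + 2580x^3 - 1064x^2 + 186x
(E_{-1} + θ D ∇) f = -3x^8 + 24x^7 - (3277/3)x^6 + 2690x^5 - (10847/3)x^4 + (8272/3)x^3 - 1157x^2 + (644/3)x - 11/2


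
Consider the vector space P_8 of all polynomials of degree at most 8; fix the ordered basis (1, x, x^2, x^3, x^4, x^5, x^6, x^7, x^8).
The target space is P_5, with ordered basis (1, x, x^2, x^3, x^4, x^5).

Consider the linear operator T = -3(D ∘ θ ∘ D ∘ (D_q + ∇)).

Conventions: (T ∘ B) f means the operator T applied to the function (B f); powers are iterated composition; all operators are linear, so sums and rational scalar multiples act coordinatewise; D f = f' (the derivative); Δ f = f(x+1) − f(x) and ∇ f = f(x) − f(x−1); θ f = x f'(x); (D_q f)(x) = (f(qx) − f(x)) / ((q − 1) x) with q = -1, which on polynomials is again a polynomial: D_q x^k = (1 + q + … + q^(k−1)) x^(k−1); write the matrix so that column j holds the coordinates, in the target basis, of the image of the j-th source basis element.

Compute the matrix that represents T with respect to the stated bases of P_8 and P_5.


the matrix is [[0, 0, 0, -24, 36, -60, 90, -126, 168]; [0, 0, 0, 0, -144, 360, -720, 1260, -2016]; [0, 0, 0, 0, 0, -648, 1620, -3780, 7560]; [0, 0, 0, 0, 0, 0, -1440, 5040, -13440]; [0, 0, 0, 0, 0, 0, 0, -3600, 12600]; [0, 0, 0, 0, 0, 0, 0, 0, -6048]] (rows listed top to bottom)

image of 1: 0
image of x: 0
image of x^2: 0
image of x^3: -24
image of x^4: -144x + 36
image of x^5: -648x^2 + 360x - 60
image of x^6: -1440x^3 + 1620x^2 - 720x + 90
image of x^7: -3600x^4 + 5040x^3 - 3780x^2 + 1260x - 126
image of x^8: -6048x^5 + 12600x^4 - 13440x^3 + 7560x^2 - 2016x + 168
each image's coordinates form column j of the matrix


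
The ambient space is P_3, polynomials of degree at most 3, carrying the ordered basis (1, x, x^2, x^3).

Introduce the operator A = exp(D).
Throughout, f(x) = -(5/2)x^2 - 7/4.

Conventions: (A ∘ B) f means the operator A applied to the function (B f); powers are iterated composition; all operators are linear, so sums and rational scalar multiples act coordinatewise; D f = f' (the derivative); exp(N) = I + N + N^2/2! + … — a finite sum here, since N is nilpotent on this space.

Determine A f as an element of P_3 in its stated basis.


order-1 term: -5x
order-2 term: -5/2
the series for exp(D) f terminates at order 2
exp(D) f = -(5/2)x^2 - 5x - 17/4

the result is g(x) = -(5/2)x^2 - 5x - 17/4


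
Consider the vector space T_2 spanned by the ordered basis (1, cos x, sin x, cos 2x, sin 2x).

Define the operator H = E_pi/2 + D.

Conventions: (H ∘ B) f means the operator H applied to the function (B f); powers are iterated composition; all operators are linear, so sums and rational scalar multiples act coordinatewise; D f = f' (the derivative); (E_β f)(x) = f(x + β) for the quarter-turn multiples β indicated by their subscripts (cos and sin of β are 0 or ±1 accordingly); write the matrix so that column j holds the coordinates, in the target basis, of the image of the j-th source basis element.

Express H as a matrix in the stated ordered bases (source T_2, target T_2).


the matrix is [[1, 0, 0, 0, 0]; [0, 0, 2, 0, 0]; [0, -2, 0, 0, 0]; [0, 0, 0, -1, 2]; [0, 0, 0, -2, -1]] (rows listed top to bottom)

image of 1: 1
image of cos x: -2sin x
image of sin x: 2cos x
image of cos 2x: -cos 2x - 2sin 2x
image of sin 2x: 2cos 2x - sin 2x
each image's coordinates form column j of the matrix


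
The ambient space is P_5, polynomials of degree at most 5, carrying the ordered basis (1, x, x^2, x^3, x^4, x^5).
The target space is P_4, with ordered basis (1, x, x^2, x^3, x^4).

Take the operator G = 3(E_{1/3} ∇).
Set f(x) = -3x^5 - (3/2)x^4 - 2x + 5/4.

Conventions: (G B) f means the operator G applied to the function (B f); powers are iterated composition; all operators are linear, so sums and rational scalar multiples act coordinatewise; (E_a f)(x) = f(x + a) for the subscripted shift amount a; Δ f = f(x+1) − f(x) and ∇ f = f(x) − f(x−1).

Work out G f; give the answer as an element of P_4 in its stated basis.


∇ f = -15x^4 + 24x^3 - 21x^2 + 9x - 7/2
E_{1/3} ∇ f = -15x^4 + 4x^3 - 7x^2 + (7/9)x - 115/54
(3(E_{1/3} ∇)) f = -45x^4 + 12x^3 - 21x^2 + (7/3)x - 115/18

the image equals g(x) = -45x^4 + 12x^3 - 21x^2 + (7/3)x - 115/18


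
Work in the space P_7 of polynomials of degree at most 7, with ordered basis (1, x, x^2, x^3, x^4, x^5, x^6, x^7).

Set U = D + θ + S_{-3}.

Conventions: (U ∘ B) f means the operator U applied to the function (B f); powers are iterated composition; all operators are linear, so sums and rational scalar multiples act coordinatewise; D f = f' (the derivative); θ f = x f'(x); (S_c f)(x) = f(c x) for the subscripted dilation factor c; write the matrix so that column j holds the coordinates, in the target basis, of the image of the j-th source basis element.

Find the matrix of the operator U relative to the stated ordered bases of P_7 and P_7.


image of 1: 1
image of x: -2x + 1
image of x^2: 11x^2 + 2x
image of x^3: -24x^3 + 3x^2
image of x^4: 85x^4 + 4x^3
image of x^5: -238x^5 + 5x^4
image of x^6: 735x^6 + 6x^5
image of x^7: -2180x^7 + 7x^6
each image's coordinates form column j of the matrix

the matrix is [[1, 1, 0, 0, 0, 0, 0, 0]; [0, -2, 2, 0, 0, 0, 0, 0]; [0, 0, 11, 3, 0, 0, 0, 0]; [0, 0, 0, -24, 4, 0, 0, 0]; [0, 0, 0, 0, 85, 5, 0, 0]; [0, 0, 0, 0, 0, -238, 6, 0]; [0, 0, 0, 0, 0, 0, 735, 7]; [0, 0, 0, 0, 0, 0, 0, -2180]] (rows listed top to bottom)


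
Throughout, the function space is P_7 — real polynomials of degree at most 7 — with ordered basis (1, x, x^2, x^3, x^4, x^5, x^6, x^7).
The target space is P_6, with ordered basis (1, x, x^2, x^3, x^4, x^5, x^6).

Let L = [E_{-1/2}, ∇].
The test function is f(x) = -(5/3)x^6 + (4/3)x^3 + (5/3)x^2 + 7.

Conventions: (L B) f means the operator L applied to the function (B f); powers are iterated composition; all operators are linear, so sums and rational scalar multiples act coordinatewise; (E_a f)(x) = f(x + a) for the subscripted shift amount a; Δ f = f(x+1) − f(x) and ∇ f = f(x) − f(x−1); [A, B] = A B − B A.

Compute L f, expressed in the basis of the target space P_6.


∇ f = -10x^5 + 25x^4 - (100/3)x^3 + 29x^2 - (32/3)x + 4/3
E_{-1/2} ∇ f = -10x^5 + 50x^4 - (325/3)x^3 + 129x^2 - (1927/24)x + 479/24
E_{-1/2} f = -(5/3)x^6 + 5x^5 - (25/4)x^4 + (11/2)x^3 - (91/48)x^2 - (17/48)x + 1387/192
∇ E_{-1/2} f = -10x^5 + 50x^4 - (325/3)x^3 + 129x^2 - (1927/24)x + 479/24
[E_{-1/2}, ∇] f = 0

the image equals g(x) = 0


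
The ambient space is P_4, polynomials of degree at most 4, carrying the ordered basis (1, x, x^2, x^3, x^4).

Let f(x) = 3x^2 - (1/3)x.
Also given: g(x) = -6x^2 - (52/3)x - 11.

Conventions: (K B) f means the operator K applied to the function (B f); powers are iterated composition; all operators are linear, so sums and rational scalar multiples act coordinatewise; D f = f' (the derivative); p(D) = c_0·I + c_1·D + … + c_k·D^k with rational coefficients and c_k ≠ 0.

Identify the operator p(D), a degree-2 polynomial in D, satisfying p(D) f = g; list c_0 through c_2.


p(D) = -2·I − 3·D − 2·D^2, i.e. c_0 = -2, c_1 = -3, c_2 = -2

D^0 f = 3x^2 - (1/3)x
D^1 f = 6x - 1/3
D^2 f = 6
matching coefficients of g against c_0 f + c_1 Df + … from the top degree down determines the c_i
solution: c_0 = -2, c_1 = -3, c_2 = -2


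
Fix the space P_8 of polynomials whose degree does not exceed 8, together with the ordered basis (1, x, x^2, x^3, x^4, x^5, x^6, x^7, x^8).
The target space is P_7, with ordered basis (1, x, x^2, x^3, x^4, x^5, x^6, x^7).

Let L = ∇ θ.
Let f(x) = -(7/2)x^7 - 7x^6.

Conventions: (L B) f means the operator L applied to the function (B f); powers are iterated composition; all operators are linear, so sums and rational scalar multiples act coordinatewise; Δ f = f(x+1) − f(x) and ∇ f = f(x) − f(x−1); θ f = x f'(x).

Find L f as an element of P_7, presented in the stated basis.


θ f = -(49/2)x^7 - 42x^6
∇ θ f = -(343/2)x^6 + (525/2)x^5 - (455/2)x^4 + (35/2)x^3 + (231/2)x^2 - (161/2)x + 35/2

the result is g(x) = -(343/2)x^6 + (525/2)x^5 - (455/2)x^4 + (35/2)x^3 + (231/2)x^2 - (161/2)x + 35/2
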